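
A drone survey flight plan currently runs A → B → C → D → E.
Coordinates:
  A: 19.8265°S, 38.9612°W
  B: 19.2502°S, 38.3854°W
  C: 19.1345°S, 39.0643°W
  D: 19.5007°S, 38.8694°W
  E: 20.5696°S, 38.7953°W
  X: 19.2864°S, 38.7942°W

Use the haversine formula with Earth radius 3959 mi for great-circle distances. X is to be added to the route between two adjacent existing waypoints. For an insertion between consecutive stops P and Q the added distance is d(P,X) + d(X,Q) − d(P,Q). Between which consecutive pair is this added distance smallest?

between B and C

Added distance for inserting X between each consecutive pair:
A–B: 11.0 mi
B–C: 2.3 mi
C–D: 7.8 mi
D–E: 30.2 mi
Smallest added distance is 2.3 mi, inserting between B and C.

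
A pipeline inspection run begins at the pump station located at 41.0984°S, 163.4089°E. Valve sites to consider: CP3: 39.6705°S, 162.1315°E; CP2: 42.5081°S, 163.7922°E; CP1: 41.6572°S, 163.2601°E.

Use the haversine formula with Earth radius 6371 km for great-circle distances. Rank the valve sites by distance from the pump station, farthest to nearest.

Distances from the pump station:
CP3 39.6705°S, 162.1315°E: 192.1 km
CP2 42.5081°S, 163.7922°E: 159.9 km
CP1 41.6572°S, 163.2601°E: 63.4 km

CP3, CP2, CP1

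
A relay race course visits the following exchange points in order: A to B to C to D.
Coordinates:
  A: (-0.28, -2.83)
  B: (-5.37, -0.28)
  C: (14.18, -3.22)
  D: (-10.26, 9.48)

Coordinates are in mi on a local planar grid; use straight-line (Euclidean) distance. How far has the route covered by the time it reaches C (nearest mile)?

Leg distances:
A→B: 5.7 mi  (cumulative 5.7 mi)
B→C: 19.8 mi  (cumulative 25.5 mi)
Cumulative distance at C ≈ 25 mi.

25 mi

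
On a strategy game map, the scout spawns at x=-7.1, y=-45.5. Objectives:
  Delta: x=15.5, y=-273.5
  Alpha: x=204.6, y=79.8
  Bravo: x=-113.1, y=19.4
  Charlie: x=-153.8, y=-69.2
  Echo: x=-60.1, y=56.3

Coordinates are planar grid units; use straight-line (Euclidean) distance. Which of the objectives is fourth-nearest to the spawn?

Delta

Distance to each, sorted:
Echo: 114.8
Bravo: 124.3
Charlie: 148.6
Delta: 229.1
Alpha: 246.0
The fourth-nearest is Delta at 229.1.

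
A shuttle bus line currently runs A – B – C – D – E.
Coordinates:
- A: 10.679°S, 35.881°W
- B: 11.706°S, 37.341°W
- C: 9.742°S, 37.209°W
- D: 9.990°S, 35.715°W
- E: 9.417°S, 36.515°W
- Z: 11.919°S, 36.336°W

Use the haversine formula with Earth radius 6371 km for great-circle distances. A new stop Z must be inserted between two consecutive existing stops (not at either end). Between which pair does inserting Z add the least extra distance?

Added distance for inserting Z between each consecutive pair:
A–B: 62.5 km
B–C: 153.2 km
C–D: 319.1 km
D–E: 395.5 km
Smallest added distance is 62.5 km, inserting between A and B.

between A and B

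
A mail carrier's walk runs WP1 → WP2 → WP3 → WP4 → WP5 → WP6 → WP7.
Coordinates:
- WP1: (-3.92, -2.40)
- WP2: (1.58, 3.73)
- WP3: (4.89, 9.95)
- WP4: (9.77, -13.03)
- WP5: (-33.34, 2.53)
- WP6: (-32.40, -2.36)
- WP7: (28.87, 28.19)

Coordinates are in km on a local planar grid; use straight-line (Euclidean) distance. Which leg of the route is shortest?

Leg distances:
WP1→WP2: 8.2 km
WP2→WP3: 7.0 km
WP3→WP4: 23.5 km
WP4→WP5: 45.8 km
WP5→WP6: 5.0 km
WP6→WP7: 68.5 km
The shortest leg is WP5–WP6 at 5.0 km.

WP5–WP6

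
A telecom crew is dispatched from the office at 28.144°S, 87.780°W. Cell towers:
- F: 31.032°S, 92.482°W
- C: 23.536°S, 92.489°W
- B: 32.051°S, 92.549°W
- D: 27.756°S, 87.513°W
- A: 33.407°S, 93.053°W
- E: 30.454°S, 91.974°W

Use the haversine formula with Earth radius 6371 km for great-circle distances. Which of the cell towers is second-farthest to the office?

Distances from the office (28.144°S, 87.780°W):
A: 771.9 km
C: 696.0 km
B: 631.7 km
F: 556.5 km
E: 481.0 km
D: 50.5 km
The second-farthest is C at 696.0 km.

C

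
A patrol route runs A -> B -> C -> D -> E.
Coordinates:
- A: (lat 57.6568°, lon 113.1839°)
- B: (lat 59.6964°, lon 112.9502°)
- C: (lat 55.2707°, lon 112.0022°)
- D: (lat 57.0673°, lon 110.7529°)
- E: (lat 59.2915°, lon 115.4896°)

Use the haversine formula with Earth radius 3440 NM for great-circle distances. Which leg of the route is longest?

Leg distances:
A→B: 122.7 NM
B→C: 267.5 NM
C→D: 115.7 NM
D→E: 200.7 NM
The longest leg is B–C at 267.5 NM.

B–C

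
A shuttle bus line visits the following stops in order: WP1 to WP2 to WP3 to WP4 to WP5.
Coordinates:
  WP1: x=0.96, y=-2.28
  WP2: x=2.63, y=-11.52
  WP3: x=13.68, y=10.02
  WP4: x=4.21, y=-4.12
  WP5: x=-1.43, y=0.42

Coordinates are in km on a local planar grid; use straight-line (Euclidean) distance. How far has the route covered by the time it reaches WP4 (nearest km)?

51 km

Leg distances:
WP1→WP2: 9.4 km  (cumulative 9.4 km)
WP2→WP3: 24.2 km  (cumulative 33.6 km)
WP3→WP4: 17.0 km  (cumulative 50.6 km)
Cumulative distance at WP4 ≈ 51 km.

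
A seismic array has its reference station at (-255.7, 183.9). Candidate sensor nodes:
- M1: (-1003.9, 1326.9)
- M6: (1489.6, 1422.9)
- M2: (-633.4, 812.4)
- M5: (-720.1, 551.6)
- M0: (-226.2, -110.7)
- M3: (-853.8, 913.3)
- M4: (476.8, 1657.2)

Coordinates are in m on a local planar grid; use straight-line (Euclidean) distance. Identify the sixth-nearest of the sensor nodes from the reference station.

M4

Distances from the reference station ((-255.7, 183.9)):
M0: 296.1 m
M5: 592.3 m
M2: 733.3 m
M3: 943.3 m
M1: 1366.1 m
M4: 1645.3 m
M6: 2140.4 m
The sixth-nearest is M4 at 1645.3 m.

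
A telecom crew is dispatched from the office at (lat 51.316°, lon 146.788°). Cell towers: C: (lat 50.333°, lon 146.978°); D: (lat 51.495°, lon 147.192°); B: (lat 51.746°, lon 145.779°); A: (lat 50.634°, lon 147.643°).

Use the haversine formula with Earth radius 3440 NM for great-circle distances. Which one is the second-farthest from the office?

A

Distances from the office ((lat 51.316°, lon 146.788°)):
C: 59.5 NM
A: 52.2 NM
B: 45.7 NM
D: 18.6 NM
The second-farthest is A at 52.2 NM.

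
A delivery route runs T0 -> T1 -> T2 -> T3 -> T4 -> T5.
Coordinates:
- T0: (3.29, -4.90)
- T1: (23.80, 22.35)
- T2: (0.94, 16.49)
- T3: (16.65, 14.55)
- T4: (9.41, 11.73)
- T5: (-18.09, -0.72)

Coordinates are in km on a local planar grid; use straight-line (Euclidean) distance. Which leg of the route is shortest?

T3–T4

Leg distances:
T0→T1: 34.1 km
T1→T2: 23.6 km
T2→T3: 15.8 km
T3→T4: 7.8 km
T4→T5: 30.2 km
The shortest leg is T3–T4 at 7.8 km.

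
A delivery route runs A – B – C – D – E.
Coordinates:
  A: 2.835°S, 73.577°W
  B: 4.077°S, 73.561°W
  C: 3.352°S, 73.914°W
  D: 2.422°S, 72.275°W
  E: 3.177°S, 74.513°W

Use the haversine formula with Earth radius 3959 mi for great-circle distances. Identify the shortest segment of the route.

Leg distances:
A→B: 85.8 mi
B→C: 55.7 mi
C→D: 130.1 mi
D→E: 163.0 mi
The shortest leg is B–C at 55.7 mi.

B–C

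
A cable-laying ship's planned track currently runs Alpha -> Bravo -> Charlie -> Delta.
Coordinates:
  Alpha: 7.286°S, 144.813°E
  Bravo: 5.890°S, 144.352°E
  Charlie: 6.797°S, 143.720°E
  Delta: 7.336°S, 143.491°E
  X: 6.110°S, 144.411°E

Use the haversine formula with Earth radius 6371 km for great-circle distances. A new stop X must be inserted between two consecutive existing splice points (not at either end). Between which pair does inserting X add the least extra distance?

between Alpha and Bravo

Added distance for inserting X between each consecutive pair:
Alpha–Bravo: 0.0 km
Bravo–Charlie: 10.6 km
Charlie–Delta: 213.0 km
Smallest added distance is 0.0 km, inserting between Alpha and Bravo.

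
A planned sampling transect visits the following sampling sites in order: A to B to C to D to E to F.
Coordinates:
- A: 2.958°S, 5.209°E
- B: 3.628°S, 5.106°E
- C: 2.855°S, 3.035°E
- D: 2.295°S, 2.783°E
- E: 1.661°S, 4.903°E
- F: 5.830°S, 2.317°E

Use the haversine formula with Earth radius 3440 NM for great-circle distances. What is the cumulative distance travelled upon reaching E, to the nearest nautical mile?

Leg distances:
A→B: 40.7 NM  (cumulative 40.7 NM)
B→C: 132.5 NM  (cumulative 173.2 NM)
C→D: 36.9 NM  (cumulative 210.1 NM)
D→E: 132.8 NM  (cumulative 342.9 NM)
Cumulative distance at E ≈ 343 NM.

343 NM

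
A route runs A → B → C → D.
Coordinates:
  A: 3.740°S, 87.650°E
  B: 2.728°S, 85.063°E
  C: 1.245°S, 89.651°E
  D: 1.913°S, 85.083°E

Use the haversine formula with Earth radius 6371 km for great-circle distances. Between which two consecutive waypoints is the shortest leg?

A–B

Leg distances:
A→B: 308.5 km
B→C: 535.8 km
C→D: 513.1 km
The shortest leg is A–B at 308.5 km.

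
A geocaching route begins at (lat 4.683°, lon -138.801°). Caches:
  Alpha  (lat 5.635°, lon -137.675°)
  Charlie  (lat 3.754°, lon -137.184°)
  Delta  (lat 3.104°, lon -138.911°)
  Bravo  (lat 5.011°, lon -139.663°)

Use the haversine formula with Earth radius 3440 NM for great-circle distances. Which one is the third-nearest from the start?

Distance to each, sorted:
Bravo: 55.2 NM
Alpha: 88.3 NM
Delta: 95.0 NM
Charlie: 111.7 NM
The third-nearest is Delta at 95.0 NM.

Delta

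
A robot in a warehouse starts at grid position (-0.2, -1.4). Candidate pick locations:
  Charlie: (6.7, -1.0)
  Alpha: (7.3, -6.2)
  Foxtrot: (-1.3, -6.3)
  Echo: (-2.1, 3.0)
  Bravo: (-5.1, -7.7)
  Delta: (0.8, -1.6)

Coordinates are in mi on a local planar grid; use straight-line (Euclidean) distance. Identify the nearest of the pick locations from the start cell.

Distance to each, sorted:
Delta: 1.0 mi
Echo: 4.8 mi
Foxtrot: 5.0 mi
Charlie: 6.9 mi
Bravo: 8.0 mi
Alpha: 8.9 mi
The nearest is Delta at 1.0 mi.

Delta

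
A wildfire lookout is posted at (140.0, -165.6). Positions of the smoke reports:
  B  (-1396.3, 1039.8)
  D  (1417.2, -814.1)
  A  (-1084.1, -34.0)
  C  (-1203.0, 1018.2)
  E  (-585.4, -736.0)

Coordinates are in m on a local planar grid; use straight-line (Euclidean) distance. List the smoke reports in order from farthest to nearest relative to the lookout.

Computing each straight-line distance from (140.0, -165.6):
B (-1396.3, 1039.8): 1952.7 m
C (-1203.0, 1018.2): 1790.3 m
D (1417.2, -814.1): 1432.4 m
A (-1084.1, -34.0): 1231.2 m
E (-585.4, -736.0): 922.8 m

B, C, D, A, E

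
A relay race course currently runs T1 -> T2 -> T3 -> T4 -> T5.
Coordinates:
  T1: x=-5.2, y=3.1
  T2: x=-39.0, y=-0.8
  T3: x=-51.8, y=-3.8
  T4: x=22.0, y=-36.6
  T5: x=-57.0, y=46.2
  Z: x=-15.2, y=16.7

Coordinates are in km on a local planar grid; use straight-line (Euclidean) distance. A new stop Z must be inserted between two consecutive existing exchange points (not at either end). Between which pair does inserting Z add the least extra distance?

between T4 and T5

Added distance for inserting Z between each consecutive pair:
T1–T2: 12.4 km
T2–T3: 58.3 km
T3–T4: 26.2 km
T4–T5: 1.7 km
Smallest added distance is 1.7 km, inserting between T4 and T5.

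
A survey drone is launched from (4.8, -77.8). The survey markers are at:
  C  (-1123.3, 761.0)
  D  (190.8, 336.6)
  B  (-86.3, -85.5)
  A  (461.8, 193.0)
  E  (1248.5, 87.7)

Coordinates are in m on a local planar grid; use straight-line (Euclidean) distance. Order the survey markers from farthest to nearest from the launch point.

Distances from the launch point:
C (-1123.3, 761.0): 1405.8 m
E (1248.5, 87.7): 1254.7 m
A (461.8, 193.0): 531.2 m
D (190.8, 336.6): 454.2 m
B (-86.3, -85.5): 91.4 m

C, E, A, D, B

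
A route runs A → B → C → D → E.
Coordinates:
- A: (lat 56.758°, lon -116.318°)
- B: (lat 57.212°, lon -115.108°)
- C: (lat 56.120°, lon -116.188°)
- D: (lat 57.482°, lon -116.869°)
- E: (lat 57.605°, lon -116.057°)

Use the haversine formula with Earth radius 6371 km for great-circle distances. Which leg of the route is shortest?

Leg distances:
A→B: 89.0 km
B→C: 138.2 km
C→D: 157.0 km
D→E: 50.3 km
The shortest leg is D–E at 50.3 km.

D–E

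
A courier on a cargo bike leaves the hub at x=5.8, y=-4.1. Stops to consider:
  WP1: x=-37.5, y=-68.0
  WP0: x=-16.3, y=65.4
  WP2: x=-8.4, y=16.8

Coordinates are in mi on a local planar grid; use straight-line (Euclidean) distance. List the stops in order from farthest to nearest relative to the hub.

Computing each straight-line distance from x=5.8, y=-4.1:
WP1 x=-37.5, y=-68.0: 77.2 mi
WP0 x=-16.3, y=65.4: 72.9 mi
WP2 x=-8.4, y=16.8: 25.3 mi

WP1, WP0, WP2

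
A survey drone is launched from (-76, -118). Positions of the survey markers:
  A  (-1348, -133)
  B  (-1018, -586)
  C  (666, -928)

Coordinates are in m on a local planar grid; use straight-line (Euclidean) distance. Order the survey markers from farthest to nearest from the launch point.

A, C, B

Distance from the launch point at (-76, -118) to each:
A (-1348, -133): 1272.1 m
C (666, -928): 1098.5 m
B (-1018, -586): 1051.8 m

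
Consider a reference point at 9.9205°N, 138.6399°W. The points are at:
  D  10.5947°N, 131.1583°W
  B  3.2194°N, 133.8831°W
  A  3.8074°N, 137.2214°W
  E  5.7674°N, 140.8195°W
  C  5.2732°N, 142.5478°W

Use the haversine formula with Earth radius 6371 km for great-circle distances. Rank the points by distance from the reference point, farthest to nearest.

B, D, A, C, E

Computing each great-circle distance from 9.9205°N, 138.6399°W:
B 3.2194°N, 133.8831°W: 911.6 km
D 10.5947°N, 131.1583°W: 822.0 km
A 3.8074°N, 137.2214°W: 697.5 km
C 5.2732°N, 142.5478°W: 672.6 km
E 5.7674°N, 140.8195°W: 520.5 km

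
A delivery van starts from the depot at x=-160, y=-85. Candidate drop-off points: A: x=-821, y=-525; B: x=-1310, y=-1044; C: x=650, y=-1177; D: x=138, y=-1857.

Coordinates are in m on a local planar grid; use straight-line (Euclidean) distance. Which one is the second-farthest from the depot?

B

Distance to each, sorted:
D: 1796.9 m
B: 1497.4 m
C: 1359.6 m
A: 794.1 m
The second-farthest is B at 1497.4 m.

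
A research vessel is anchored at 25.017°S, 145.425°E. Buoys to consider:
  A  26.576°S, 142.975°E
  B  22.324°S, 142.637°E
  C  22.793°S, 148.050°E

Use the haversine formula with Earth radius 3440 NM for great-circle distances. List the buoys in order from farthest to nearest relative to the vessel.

B, C, A

Distance from the vessel at 25.017°S, 145.425°E to each:
B 22.324°S, 142.637°E: 222.8 NM
C 22.793°S, 148.050°E: 196.4 NM
A 26.576°S, 142.975°E: 162.2 NM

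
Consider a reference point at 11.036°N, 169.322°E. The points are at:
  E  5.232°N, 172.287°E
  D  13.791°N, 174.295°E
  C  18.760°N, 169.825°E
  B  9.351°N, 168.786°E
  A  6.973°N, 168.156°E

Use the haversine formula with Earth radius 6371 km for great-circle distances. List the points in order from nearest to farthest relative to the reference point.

Distances from the reference point:
B 9.351°N, 168.786°E: 196.3 km
A 6.973°N, 168.156°E: 469.6 km
D 13.791°N, 174.295°E: 620.8 km
E 5.232°N, 172.287°E: 723.1 km
C 18.760°N, 169.825°E: 860.6 km

B, A, D, E, C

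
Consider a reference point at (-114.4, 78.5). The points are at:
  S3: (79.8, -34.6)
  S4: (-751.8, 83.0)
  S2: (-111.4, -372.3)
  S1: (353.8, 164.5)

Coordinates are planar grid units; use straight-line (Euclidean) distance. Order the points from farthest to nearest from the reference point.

S4, S1, S2, S3

Computing each straight-line distance from (-114.4, 78.5):
S4 (-751.8, 83.0): 637.4
S1 (353.8, 164.5): 476.0
S2 (-111.4, -372.3): 450.8
S3 (79.8, -34.6): 224.7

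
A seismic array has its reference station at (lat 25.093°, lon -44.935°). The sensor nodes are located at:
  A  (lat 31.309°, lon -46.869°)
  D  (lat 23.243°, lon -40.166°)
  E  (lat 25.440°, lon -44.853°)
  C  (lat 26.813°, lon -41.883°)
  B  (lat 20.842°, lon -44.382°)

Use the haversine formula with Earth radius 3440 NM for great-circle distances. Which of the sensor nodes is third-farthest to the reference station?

Distances from the reference station ((lat 25.093°, lon -44.935°)):
A: 387.0 NM
D: 283.8 NM
B: 257.1 NM
C: 194.4 NM
E: 21.3 NM
The third-farthest is B at 257.1 NM.

B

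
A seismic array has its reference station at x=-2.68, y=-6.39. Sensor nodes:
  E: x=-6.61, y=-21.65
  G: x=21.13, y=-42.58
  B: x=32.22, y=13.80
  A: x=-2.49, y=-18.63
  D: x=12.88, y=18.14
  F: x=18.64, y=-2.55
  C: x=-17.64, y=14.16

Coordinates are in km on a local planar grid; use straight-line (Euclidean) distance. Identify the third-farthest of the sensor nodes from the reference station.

D

Distances from the reference station (x=-2.68, y=-6.39):
G: 43.3 km
B: 40.3 km
D: 29.0 km
C: 25.4 km
F: 21.7 km
E: 15.8 km
A: 12.2 km
The third-farthest is D at 29.0 km.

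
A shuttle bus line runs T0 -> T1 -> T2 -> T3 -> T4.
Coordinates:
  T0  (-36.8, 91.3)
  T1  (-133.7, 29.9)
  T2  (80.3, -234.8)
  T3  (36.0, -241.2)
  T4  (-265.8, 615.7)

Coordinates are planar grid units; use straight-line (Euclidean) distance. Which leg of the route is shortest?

Leg distances:
T0→T1: 114.7
T1→T2: 340.4
T2→T3: 44.8
T3→T4: 908.5
The shortest leg is T2–T3 at 44.8.

T2–T3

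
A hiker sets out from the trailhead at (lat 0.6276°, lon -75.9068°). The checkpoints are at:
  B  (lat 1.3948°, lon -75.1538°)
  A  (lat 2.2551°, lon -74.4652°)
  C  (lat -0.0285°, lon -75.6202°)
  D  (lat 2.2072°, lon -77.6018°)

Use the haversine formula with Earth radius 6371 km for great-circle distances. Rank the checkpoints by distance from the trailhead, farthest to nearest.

Distances from the trailhead:
D (lat 2.2072°, lon -77.6018°): 257.6 km
A (lat 2.2551°, lon -74.4652°): 241.7 km
B (lat 1.3948°, lon -75.1538°): 119.5 km
C (lat -0.0285°, lon -75.6202°): 79.6 km

D, A, B, C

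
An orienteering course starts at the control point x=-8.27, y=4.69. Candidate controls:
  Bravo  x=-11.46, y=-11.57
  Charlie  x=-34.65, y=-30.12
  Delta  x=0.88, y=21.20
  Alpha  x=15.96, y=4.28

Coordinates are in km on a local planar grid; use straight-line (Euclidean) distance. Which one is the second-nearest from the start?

Delta

Distances from the start (x=-8.27, y=4.69):
Bravo: 16.6 km
Delta: 18.9 km
Alpha: 24.2 km
Charlie: 43.7 km
The second-nearest is Delta at 18.9 km.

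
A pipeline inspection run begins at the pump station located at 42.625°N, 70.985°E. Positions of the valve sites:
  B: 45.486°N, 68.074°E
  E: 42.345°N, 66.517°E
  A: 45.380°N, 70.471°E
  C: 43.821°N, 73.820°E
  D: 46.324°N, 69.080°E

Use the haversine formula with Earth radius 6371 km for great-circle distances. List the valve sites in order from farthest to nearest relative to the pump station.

D, B, E, A, C

Computing each great-circle distance from 42.625°N, 70.985°E:
D 46.324°N, 69.080°E: 438.2 km
B 45.486°N, 68.074°E: 394.0 km
E 42.345°N, 66.517°E: 367.7 km
A 45.380°N, 70.471°E: 309.1 km
C 43.821°N, 73.820°E: 265.4 km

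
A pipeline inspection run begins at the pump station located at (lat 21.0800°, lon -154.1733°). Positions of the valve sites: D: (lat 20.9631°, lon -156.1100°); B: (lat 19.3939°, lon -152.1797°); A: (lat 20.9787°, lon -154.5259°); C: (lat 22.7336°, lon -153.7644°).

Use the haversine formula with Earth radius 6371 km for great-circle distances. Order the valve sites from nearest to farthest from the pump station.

Distance from the pump station at (lat 21.0800°, lon -154.1733°) to each:
A (lat 20.9787°, lon -154.5259°): 38.3 km
C (lat 22.7336°, lon -153.7644°): 188.6 km
D (lat 20.9631°, lon -156.1100°): 201.4 km
B (lat 19.3939°, lon -152.1797°): 280.0 km

A, C, D, B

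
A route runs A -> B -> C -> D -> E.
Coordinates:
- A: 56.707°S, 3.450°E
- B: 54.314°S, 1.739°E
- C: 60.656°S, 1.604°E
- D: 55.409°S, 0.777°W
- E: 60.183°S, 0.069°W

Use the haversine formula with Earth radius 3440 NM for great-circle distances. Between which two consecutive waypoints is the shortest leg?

Leg distances:
A→B: 155.0 NM
B→C: 380.8 NM
C→D: 323.9 NM
D→E: 287.5 NM
The shortest leg is A–B at 155.0 NM.

A–B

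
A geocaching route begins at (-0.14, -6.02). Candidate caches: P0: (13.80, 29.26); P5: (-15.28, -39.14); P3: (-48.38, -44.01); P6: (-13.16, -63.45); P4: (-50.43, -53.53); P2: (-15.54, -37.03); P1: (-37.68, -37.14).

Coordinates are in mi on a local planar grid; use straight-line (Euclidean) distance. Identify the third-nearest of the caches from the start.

P0

Distance to each, sorted:
P2: 34.6 mi
P5: 36.4 mi
P0: 37.9 mi
P1: 48.8 mi
P6: 58.9 mi
P3: 61.4 mi
P4: 69.2 mi
The third-nearest is P0 at 37.9 mi.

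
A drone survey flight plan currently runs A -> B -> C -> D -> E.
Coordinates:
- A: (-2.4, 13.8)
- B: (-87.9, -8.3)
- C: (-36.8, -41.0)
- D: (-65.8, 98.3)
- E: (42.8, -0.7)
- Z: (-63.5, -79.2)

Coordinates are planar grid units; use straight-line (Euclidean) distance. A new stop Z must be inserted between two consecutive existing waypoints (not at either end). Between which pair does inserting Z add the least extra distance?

Added distance for inserting Z between each consecutive pair:
A–B: 97.9
B–C: 60.9
C–D: 81.8
D–E: 162.7
Smallest added distance is 60.9, inserting between B and C.

between B and C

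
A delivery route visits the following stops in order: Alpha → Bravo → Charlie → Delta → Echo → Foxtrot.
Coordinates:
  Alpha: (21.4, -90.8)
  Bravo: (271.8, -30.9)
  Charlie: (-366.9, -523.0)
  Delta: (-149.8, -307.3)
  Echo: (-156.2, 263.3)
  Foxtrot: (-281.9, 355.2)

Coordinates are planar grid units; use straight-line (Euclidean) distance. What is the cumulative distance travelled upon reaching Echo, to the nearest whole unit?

Leg distances:
Alpha→Bravo: 257.5  (cumulative 257.5)
Bravo→Charlie: 806.3  (cumulative 1063.8)
Charlie→Delta: 306.0  (cumulative 1369.8)
Delta→Echo: 570.6  (cumulative 1940.4)
Cumulative distance at Echo ≈ 1940.

1940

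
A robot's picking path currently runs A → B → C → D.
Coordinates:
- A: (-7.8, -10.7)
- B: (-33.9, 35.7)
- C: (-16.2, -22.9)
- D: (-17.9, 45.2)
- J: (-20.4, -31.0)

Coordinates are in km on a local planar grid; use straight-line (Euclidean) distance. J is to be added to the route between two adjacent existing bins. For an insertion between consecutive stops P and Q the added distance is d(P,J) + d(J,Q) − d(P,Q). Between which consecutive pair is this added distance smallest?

between B and C

Added distance for inserting J between each consecutive pair:
A–B: 38.7 km
B–C: 16.0 km
C–D: 17.2 km
Smallest added distance is 16.0 km, inserting between B and C.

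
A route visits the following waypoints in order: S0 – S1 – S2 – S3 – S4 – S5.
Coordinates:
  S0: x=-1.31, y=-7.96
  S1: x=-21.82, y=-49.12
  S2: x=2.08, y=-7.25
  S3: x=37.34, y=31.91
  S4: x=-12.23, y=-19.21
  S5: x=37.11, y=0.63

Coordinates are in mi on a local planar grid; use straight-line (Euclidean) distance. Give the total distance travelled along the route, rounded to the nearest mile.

Leg distances:
S0→S1: 46.0 mi  (cumulative 46.0 mi)
S1→S2: 48.2 mi  (cumulative 94.2 mi)
S2→S3: 52.7 mi  (cumulative 146.9 mi)
S3→S4: 71.2 mi  (cumulative 218.1 mi)
S4→S5: 53.2 mi  (cumulative 271.3 mi)
Total route length ≈ 271 mi.

271 mi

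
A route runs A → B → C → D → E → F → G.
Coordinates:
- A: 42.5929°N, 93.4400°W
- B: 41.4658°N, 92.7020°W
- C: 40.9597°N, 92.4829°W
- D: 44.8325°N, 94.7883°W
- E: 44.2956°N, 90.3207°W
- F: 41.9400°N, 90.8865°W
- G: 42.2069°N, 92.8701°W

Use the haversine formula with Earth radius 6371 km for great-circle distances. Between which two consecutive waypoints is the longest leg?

C–D

Leg distances:
A→B: 139.4 km
B→C: 59.2 km
C→D: 469.7 km
D→E: 358.9 km
E→F: 265.9 km
F→G: 166.4 km
The longest leg is C–D at 469.7 km.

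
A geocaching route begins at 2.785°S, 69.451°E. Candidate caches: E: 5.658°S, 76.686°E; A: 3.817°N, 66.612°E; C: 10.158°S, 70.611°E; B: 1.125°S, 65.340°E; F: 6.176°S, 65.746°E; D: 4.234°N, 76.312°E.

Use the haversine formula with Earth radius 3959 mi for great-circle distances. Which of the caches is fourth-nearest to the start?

Distance to each, sorted:
B: 306.2 mi
F: 346.4 mi
A: 496.5 mi
C: 515.6 mi
E: 536.6 mi
D: 678.0 mi
The fourth-nearest is C at 515.6 mi.

C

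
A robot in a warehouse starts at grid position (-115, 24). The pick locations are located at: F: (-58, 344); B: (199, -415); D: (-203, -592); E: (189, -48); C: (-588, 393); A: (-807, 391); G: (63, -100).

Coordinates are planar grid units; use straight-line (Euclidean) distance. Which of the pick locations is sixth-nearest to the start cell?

Distances from the start cell ((-115, 24)):
G: 216.9
E: 312.4
F: 325.0
B: 539.7
C: 599.9
D: 622.3
A: 783.3
The sixth-nearest is D at 622.3.

D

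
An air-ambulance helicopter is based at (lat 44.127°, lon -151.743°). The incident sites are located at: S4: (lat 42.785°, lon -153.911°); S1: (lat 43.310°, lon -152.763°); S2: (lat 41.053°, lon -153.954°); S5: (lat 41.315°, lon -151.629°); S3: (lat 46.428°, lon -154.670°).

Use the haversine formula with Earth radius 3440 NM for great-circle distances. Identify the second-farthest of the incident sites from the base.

Distances from the base ((lat 44.127°, lon -151.743°)):
S2: 208.8 NM
S3: 185.4 NM
S5: 168.9 NM
S4: 124.2 NM
S1: 66.1 NM
The second-farthest is S3 at 185.4 NM.

S3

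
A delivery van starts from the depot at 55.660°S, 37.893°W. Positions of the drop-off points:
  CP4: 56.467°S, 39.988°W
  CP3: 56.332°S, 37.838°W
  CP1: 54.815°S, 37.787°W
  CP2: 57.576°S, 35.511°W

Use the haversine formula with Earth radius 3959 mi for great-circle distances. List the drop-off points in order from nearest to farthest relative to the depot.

Distance from the depot at 55.660°S, 37.893°W to each:
CP3 56.332°S, 37.838°W: 46.5 mi
CP1 54.815°S, 37.787°W: 58.5 mi
CP4 56.467°S, 39.988°W: 98.2 mi
CP2 57.576°S, 35.511°W: 160.4 mi

CP3, CP1, CP4, CP2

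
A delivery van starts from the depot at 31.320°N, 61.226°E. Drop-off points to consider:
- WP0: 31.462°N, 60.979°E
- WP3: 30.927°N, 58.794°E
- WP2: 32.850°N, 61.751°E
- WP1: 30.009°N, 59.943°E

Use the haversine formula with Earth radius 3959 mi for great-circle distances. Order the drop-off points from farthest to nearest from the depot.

Computing each great-circle distance from 31.320°N, 61.226°E:
WP3 30.927°N, 58.794°E: 146.4 mi
WP1 30.009°N, 59.943°E: 118.4 mi
WP2 32.850°N, 61.751°E: 110.1 mi
WP0 31.462°N, 60.979°E: 17.6 mi

WP3, WP1, WP2, WP0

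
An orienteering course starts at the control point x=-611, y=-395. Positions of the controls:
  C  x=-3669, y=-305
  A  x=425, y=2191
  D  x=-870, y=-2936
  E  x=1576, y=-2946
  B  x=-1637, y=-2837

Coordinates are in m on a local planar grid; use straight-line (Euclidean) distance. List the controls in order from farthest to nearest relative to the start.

Distances from the start:
E x=1576, y=-2946: 3360.1 m
C x=-3669, y=-305: 3059.3 m
A x=425, y=2191: 2785.8 m
B x=-1637, y=-2837: 2648.8 m
D x=-870, y=-2936: 2554.2 m

E, C, A, B, D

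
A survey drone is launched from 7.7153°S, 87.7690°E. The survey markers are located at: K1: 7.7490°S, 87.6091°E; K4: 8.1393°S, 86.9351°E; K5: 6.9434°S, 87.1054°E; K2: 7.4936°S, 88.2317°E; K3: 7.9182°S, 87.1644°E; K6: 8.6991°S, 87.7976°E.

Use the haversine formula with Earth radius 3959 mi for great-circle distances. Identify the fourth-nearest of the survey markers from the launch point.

K4

Distance to each, sorted:
K1: 11.2 mi
K2: 35.2 mi
K3: 43.7 mi
K4: 64.2 mi
K6: 68.0 mi
K5: 70.1 mi
The fourth-nearest is K4 at 64.2 mi.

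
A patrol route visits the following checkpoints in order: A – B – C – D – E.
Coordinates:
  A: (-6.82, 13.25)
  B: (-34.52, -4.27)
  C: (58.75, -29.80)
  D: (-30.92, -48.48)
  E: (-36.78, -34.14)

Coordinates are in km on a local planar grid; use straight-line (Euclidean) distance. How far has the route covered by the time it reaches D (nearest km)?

221 km

Leg distances:
A→B: 32.8 km  (cumulative 32.8 km)
B→C: 96.7 km  (cumulative 129.5 km)
C→D: 91.6 km  (cumulative 221.1 km)
Cumulative distance at D ≈ 221 km.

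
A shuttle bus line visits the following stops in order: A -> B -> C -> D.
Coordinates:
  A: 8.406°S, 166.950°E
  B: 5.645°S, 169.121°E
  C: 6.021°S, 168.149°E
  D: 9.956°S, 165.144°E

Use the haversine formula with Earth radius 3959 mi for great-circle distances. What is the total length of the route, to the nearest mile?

Leg distances:
A→B: 242.0 mi  (cumulative 242.0 mi)
B→C: 71.7 mi  (cumulative 313.7 mi)
C→D: 340.9 mi  (cumulative 654.5 mi)
Total route length ≈ 655 mi.

655 mi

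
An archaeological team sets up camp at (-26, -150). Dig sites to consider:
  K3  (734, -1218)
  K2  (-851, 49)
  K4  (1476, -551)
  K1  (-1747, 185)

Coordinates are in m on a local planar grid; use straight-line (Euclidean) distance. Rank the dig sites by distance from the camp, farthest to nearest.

Distance from the camp at (-26, -150) to each:
K1 (-1747, 185): 1753.3 m
K4 (1476, -551): 1554.6 m
K3 (734, -1218): 1310.8 m
K2 (-851, 49): 848.7 m

K1, K4, K3, K2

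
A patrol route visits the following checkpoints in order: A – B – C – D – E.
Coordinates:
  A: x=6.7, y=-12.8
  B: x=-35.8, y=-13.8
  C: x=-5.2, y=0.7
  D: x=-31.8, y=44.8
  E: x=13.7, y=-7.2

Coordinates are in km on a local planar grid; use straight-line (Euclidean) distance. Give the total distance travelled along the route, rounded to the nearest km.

197 km

Leg distances:
A→B: 42.5 km  (cumulative 42.5 km)
B→C: 33.9 km  (cumulative 76.4 km)
C→D: 51.5 km  (cumulative 127.9 km)
D→E: 69.1 km  (cumulative 197.0 km)
Total route length ≈ 197 km.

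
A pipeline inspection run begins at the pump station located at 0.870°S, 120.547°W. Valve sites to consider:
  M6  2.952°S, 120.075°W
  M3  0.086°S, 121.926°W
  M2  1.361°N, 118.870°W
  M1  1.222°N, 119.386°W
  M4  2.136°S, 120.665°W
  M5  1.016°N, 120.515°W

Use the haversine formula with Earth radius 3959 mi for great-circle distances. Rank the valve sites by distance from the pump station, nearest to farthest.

M4, M3, M5, M6, M1, M2

Distance from the pump station at 0.870°S, 120.547°W to each:
M4 2.136°S, 120.665°W: 87.9 mi
M3 0.086°S, 121.926°W: 109.6 mi
M5 1.016°N, 120.515°W: 130.3 mi
M6 2.952°S, 120.075°W: 147.5 mi
M1 1.222°N, 119.386°W: 165.3 mi
M2 1.361°N, 118.870°W: 192.8 mi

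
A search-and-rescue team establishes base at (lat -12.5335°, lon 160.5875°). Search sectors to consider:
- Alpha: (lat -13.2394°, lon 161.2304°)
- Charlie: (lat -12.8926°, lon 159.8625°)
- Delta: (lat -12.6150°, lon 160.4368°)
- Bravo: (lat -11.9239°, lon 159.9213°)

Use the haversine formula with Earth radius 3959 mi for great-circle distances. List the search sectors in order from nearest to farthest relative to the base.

Computing each great-circle distance from (lat -12.5335°, lon 160.5875°):
Delta (lat -12.6150°, lon 160.4368°): 11.6 mi
Charlie (lat -12.8926°, lon 159.8625°): 54.8 mi
Bravo (lat -11.9239°, lon 159.9213°): 61.6 mi
Alpha (lat -13.2394°, lon 161.2304°): 65.2 mi

Delta, Charlie, Bravo, Alpha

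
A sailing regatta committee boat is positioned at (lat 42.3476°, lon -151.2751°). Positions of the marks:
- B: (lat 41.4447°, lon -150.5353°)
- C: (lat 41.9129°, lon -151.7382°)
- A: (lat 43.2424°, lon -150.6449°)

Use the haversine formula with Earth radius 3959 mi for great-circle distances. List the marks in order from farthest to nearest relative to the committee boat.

Distances from the committee boat:
B (lat 41.4447°, lon -150.5353°): 73.1 mi
A (lat 43.2424°, lon -150.6449°): 69.6 mi
C (lat 41.9129°, lon -151.7382°): 38.3 mi

B, A, C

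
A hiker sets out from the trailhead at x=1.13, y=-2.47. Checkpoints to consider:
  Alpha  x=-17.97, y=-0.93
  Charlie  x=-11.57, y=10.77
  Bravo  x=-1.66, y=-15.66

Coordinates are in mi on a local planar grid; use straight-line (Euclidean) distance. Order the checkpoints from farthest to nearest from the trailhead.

Distances from the trailhead:
Alpha x=-17.97, y=-0.93: 19.2 mi
Charlie x=-11.57, y=10.77: 18.3 mi
Bravo x=-1.66, y=-15.66: 13.5 mi

Alpha, Charlie, Bravo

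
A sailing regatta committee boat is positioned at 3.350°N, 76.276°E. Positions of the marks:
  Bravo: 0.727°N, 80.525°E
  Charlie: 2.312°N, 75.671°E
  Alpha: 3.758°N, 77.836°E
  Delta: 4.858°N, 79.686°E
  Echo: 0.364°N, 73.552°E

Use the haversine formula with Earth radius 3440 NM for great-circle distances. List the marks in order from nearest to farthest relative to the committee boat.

Charlie, Alpha, Delta, Echo, Bravo

Distances from the committee boat:
Charlie 2.312°N, 75.671°E: 72.1 NM
Alpha 3.758°N, 77.836°E: 96.6 NM
Delta 4.858°N, 79.686°E: 223.4 NM
Echo 0.364°N, 73.552°E: 242.6 NM
Bravo 0.727°N, 80.525°E: 299.6 NM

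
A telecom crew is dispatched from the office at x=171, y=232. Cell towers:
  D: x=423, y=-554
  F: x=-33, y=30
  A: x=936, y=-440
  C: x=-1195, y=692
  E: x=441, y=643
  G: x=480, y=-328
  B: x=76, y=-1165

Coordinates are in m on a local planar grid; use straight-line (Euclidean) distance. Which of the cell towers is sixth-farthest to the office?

E

Distances from the office (x=171, y=232):
C: 1441.4 m
B: 1400.2 m
A: 1018.2 m
D: 825.4 m
G: 639.6 m
E: 491.8 m
F: 287.1 m
The sixth-farthest is E at 491.8 m.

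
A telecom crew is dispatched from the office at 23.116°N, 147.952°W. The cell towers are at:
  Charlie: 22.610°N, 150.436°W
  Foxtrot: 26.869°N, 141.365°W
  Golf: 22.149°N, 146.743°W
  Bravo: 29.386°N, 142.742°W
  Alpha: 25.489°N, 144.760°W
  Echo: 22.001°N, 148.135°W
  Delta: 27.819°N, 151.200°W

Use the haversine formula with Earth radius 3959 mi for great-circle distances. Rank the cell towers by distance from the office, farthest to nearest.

Distances from the office:
Bravo 29.386°N, 142.742°W: 540.1 mi
Foxtrot 26.869°N, 141.365°W: 487.1 mi
Delta 27.819°N, 151.200°W: 382.9 mi
Alpha 25.489°N, 144.760°W: 259.4 mi
Charlie 22.610°N, 150.436°W: 162.0 mi
Golf 22.149°N, 146.743°W: 102.0 mi
Echo 22.001°N, 148.135°W: 77.9 mi

Bravo, Foxtrot, Delta, Alpha, Charlie, Golf, Echo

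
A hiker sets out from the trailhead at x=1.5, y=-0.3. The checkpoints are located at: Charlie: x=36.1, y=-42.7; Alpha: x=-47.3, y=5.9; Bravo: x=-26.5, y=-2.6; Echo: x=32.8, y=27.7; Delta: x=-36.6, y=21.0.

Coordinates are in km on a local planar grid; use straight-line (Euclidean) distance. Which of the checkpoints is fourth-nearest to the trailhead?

Distance to each, sorted:
Bravo: 28.1 km
Echo: 42.0 km
Delta: 43.6 km
Alpha: 49.2 km
Charlie: 54.7 km
The fourth-nearest is Alpha at 49.2 km.

Alpha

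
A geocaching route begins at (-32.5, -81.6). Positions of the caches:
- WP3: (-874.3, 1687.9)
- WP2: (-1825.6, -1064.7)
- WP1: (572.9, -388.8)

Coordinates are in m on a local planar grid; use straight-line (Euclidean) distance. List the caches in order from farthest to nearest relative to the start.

Computing each straight-line distance from (-32.5, -81.6):
WP2 (-1825.6, -1064.7): 2044.9 m
WP3 (-874.3, 1687.9): 1959.5 m
WP1 (572.9, -388.8): 678.9 m

WP2, WP3, WP1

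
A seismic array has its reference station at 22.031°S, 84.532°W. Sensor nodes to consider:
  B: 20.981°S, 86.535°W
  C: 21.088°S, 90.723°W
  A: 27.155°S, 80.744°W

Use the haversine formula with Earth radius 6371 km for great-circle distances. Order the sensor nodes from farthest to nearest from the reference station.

A, C, B

Distance from the reference station at 22.031°S, 84.532°W to each:
A 27.155°S, 80.744°W: 686.4 km
C 21.088°S, 90.723°W: 648.7 km
B 20.981°S, 86.535°W: 237.8 km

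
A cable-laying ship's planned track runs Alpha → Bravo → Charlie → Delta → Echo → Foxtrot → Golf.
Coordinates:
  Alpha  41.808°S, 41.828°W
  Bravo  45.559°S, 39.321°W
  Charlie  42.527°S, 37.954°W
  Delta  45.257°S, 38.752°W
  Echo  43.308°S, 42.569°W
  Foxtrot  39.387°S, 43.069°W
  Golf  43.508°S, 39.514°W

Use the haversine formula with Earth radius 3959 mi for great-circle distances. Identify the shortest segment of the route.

Leg distances:
Alpha→Bravo: 287.8 mi
Bravo→Charlie: 220.2 mi
Charlie→Delta: 192.8 mi
Delta→Echo: 231.9 mi
Echo→Foxtrot: 272.2 mi
Foxtrot→Golf: 339.0 mi
The shortest leg is Charlie–Delta at 192.8 mi.

Charlie–Delta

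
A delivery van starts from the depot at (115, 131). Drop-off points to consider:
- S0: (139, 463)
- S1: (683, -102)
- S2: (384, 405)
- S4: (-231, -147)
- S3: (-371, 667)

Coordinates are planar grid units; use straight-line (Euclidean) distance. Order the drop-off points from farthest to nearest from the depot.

Computing each straight-line distance from (115, 131):
S3 (-371, 667): 723.5
S1 (683, -102): 613.9
S4 (-231, -147): 443.8
S2 (384, 405): 384.0
S0 (139, 463): 332.9

S3, S1, S4, S2, S0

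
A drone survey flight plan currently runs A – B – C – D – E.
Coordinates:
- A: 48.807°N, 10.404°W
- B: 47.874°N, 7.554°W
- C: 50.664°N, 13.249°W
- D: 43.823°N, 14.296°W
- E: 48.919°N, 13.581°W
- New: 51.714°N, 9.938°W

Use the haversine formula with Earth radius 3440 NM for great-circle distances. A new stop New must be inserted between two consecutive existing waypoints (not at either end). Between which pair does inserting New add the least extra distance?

Added distance for inserting New between each consecutive pair:
A–B: 297.0 NM
B–C: 109.1 NM
C–D: 231.8 NM
D–E: 416.0 NM
Smallest added distance is 109.1 NM, inserting between B and C.

between B and C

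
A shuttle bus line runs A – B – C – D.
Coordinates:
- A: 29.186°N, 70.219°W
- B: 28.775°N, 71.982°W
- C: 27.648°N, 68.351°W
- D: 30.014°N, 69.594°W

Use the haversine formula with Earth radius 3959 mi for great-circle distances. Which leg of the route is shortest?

A–B

Leg distances:
A→B: 110.3 mi
B→C: 234.4 mi
C→D: 180.0 mi
The shortest leg is A–B at 110.3 mi.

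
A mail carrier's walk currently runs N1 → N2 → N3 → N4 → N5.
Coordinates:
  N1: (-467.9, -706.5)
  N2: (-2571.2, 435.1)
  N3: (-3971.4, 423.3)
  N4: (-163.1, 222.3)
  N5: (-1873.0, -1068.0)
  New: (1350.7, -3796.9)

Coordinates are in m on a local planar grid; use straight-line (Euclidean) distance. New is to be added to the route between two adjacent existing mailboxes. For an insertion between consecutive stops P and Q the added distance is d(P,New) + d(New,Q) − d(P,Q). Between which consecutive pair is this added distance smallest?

Added distance for inserting New between each consecutive pair:
N1–N2: 6962.5 m
N2–N3: 11161.9 m
N3–N4: 7273.5 m
N4–N5: 6376.4 m
Smallest added distance is 6376.4 m, inserting between N4 and N5.

between N4 and N5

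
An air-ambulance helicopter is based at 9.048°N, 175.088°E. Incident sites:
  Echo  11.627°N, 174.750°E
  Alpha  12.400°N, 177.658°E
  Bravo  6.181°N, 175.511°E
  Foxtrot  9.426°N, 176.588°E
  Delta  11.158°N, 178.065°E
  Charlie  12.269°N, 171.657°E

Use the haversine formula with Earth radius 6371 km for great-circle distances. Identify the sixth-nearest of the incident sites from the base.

Charlie

Distances from the base (9.048°N, 175.088°E):
Foxtrot: 169.9 km
Echo: 289.1 km
Bravo: 322.2 km
Delta: 401.5 km
Alpha: 466.6 km
Charlie: 518.5 km
The sixth-nearest is Charlie at 518.5 km.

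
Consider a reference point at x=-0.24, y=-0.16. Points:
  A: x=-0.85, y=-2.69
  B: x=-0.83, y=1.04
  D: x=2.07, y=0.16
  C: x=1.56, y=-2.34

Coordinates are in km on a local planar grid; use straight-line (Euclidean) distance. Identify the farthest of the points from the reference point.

C

Distances from the reference point (x=-0.24, y=-0.16):
C: 2.8 km
A: 2.6 km
D: 2.3 km
B: 1.3 km
The farthest is C at 2.8 km.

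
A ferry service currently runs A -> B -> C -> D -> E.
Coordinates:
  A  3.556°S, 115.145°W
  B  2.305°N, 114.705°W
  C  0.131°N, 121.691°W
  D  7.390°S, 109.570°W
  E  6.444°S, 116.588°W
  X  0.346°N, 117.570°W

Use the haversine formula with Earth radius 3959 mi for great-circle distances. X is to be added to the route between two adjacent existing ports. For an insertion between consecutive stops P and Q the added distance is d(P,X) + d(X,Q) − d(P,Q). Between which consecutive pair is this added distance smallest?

between B and C

Added distance for inserting X between each consecutive pair:
A–B: 151.0 mi
B–C: 19.5 mi
C–D: 69.3 mi
D–E: 756.1 mi
Smallest added distance is 19.5 mi, inserting between B and C.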